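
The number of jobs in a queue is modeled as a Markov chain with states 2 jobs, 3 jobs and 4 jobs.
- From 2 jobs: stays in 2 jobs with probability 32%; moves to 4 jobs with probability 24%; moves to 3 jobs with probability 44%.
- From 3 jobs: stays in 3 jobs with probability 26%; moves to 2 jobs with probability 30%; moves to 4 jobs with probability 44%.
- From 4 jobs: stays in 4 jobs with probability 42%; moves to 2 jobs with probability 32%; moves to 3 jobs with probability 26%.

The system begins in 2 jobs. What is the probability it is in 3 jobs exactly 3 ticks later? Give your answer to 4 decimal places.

Propagate the distribution vector 3 ticks from 2 jobs.
After 0 ticks: (1.0000, 0.0000, 0.0000)
After 1 tick: (0.3200, 0.4400, 0.2400)
After 2 ticks: (0.3112, 0.3176, 0.3712)
After 3 ticks: (0.3136, 0.3160, 0.3703)
P(in 3 jobs after 3 ticks) = 0.3160

0.3160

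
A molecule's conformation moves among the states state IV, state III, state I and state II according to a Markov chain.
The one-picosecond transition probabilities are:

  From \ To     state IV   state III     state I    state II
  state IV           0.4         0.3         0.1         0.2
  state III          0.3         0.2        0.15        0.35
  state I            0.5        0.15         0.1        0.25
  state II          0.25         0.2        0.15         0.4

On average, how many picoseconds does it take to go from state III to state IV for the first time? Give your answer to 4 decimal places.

3.2164

Let t(s) be the expected number of picoseconds to first reach state IV from state s, with t(state IV) = 0. Conditioning on the first picosecond:
t(state III) = 1 + 0.2·t(state III) + 0.15·t(state I) + 0.35·t(state II)
t(state I) = 1 + 0.15·t(state III) + 0.1·t(state I) + 0.25·t(state II)
t(state II) = 1 + 0.2·t(state III) + 0.15·t(state I) + 0.4·t(state II)
Solving: t(state III) = 3.2164, t(state I) = 2.5877, t(state II) = 3.3857.
Expected picoseconds from state III to state IV: 3.2164.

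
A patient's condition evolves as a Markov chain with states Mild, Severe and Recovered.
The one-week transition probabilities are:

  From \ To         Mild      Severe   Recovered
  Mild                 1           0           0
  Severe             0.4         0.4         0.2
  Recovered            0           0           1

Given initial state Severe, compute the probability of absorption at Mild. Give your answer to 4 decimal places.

Let h(s) be the probability of absorption at Mild starting from transient state s. Then h(Mild) = 1 and h(Recovered) = 0. By first-step analysis:
h(Severe) = 0.4·1 + 0.4·h(Severe) + 0.2·0
Solving: h(Severe) = 0.6667.
Starting from Severe, the probability is 0.6667.

0.6667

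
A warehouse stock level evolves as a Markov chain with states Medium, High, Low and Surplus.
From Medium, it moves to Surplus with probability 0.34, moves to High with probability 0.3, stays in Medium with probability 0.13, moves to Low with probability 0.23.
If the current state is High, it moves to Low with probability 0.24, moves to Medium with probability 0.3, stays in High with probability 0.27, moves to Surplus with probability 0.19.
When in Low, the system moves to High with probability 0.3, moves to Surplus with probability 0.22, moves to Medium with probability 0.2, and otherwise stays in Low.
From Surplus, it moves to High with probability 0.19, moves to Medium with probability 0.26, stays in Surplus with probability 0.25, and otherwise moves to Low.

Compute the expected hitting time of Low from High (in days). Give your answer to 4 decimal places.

Let t(s) be the expected number of days to first reach Low from state s, with t(Low) = 0. Conditioning on the first day:
t(Medium) = 1 + 0.13·t(Medium) + 0.3·t(High) + 0.34·t(Surplus)
t(High) = 1 + 0.3·t(Medium) + 0.27·t(High) + 0.19·t(Surplus)
t(Surplus) = 1 + 0.26·t(Medium) + 0.19·t(High) + 0.25·t(Surplus)
Solving: t(Medium) = 3.9693, t(High) = 3.9679, t(Surplus) = 3.7146.
Expected days from High to Low: 3.9679.

3.9679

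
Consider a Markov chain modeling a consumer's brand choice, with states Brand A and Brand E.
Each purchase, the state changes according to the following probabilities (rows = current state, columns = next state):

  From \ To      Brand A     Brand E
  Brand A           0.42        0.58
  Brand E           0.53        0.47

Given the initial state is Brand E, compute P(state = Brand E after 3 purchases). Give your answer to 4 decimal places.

Propagate the distribution vector 3 purchases from Brand E.
After 0 purchases: (0.0000, 1.0000)
After 1 purchase: (0.5300, 0.4700)
After 2 purchases: (0.4717, 0.5283)
After 3 purchases: (0.4781, 0.5219)
P(in Brand E after 3 purchases) = 0.5219

0.5219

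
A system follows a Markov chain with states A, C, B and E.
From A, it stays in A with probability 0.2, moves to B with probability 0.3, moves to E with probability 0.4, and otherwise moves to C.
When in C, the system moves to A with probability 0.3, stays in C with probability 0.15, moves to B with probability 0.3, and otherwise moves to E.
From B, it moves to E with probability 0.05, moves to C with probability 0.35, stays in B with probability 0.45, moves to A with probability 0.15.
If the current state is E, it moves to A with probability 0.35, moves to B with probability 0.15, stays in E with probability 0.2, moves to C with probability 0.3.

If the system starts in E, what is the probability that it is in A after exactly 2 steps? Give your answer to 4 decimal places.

0.2525

Propagate the distribution vector 2 steps from E.
After 0 steps: (0.0000, 0.0000, 0.0000, 1.0000)
After 1 step: (0.3500, 0.3000, 0.1500, 0.2000)
After 2 steps: (0.2525, 0.1925, 0.2925, 0.2625)
P(in A after 2 steps) = 0.2525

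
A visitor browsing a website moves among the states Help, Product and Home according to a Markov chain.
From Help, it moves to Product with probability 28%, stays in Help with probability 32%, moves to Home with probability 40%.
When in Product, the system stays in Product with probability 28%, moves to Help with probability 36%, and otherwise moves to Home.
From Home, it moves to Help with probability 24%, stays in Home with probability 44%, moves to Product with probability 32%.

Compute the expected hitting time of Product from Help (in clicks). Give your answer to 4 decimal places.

Let t(s) be the expected number of clicks to first reach Product from state s, with t(Product) = 0. Conditioning on the first click:
t(Help) = 1 + 0.32·t(Help) + 0.4·t(Home)
t(Home) = 1 + 0.24·t(Help) + 0.44·t(Home)
Solving: t(Help) = 3.3708, t(Home) = 3.2303.
Expected clicks from Help to Product: 3.3708.

3.3708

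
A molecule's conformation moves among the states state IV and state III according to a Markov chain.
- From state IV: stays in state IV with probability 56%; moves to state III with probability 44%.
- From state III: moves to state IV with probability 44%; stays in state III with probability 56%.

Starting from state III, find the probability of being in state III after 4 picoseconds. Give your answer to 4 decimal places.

0.5001

Propagate the distribution vector 4 picoseconds from state III.
After 0 picoseconds: (0.0000, 1.0000)
After 1 picosecond: (0.4400, 0.5600)
After 2 picoseconds: (0.4928, 0.5072)
After 3 picoseconds: (0.4991, 0.5009)
After 4 picoseconds: (0.4999, 0.5001)
P(in state III after 4 picoseconds) = 0.5001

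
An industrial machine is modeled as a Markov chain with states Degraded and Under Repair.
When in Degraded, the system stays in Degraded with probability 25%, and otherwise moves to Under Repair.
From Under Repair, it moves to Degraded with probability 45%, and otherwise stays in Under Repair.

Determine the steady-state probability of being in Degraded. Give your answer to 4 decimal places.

Let the stationary distribution be π with π = πP and π_1 + π_2 = 1.
π_1 = 0.25·π_1 + 0.45·π_2
Solving with the normalization constraint gives π = (0.3750, 0.6250).
So the stationary probability of Degraded is 0.3750.

0.3750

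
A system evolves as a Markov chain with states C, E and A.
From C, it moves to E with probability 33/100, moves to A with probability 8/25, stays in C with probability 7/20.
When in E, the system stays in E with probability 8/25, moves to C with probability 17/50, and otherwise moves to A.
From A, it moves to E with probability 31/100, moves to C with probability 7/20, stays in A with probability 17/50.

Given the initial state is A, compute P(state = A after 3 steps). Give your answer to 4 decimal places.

0.3331

Propagate the distribution vector 3 steps from A.
After 0 steps: (0.0000, 0.0000, 1.0000)
After 1 step: (0.3500, 0.3100, 0.3400)
After 2 steps: (0.3469, 0.3201, 0.3330)
After 3 steps: (0.3468, 0.3201, 0.3331)
P(in A after 3 steps) = 0.3331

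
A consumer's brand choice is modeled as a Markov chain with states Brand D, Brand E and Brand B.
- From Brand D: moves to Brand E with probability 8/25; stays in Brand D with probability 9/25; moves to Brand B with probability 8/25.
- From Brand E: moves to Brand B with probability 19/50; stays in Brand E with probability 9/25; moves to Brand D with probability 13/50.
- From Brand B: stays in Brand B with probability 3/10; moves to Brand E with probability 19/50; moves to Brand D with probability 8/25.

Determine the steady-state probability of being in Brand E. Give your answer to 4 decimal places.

Let the stationary distribution be π with π = πP and π_1 + π_2 + π_3 = 1.
π_1 = 0.36·π_1 + 0.26·π_2 + 0.32·π_3
π_2 = 0.32·π_1 + 0.36·π_2 + 0.38·π_3
Solving with the normalization constraint gives π = (0.3112, 0.3542, 0.3346).
So the stationary probability of Brand E is 0.3542.

0.3542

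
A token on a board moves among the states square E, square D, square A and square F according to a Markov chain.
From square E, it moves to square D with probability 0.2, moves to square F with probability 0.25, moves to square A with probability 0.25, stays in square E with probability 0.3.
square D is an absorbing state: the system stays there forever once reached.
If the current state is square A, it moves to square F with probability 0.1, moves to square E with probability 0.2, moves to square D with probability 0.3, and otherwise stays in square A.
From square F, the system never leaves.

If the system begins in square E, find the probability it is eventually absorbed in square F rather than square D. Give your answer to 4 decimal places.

0.4730

Let h(s) be the probability of absorption at square F starting from transient state s. Then h(square F) = 1 and h(square D) = 0. By first-step analysis:
h(square E) = 0.3·h(square E) + 0.2·0 + 0.25·h(square A) + 0.25·1
h(square A) = 0.2·h(square E) + 0.3·0 + 0.4·h(square A) + 0.1·1
Solving: h(square E) = 0.4730, h(square A) = 0.3243.
Starting from square E, the probability is 0.4730.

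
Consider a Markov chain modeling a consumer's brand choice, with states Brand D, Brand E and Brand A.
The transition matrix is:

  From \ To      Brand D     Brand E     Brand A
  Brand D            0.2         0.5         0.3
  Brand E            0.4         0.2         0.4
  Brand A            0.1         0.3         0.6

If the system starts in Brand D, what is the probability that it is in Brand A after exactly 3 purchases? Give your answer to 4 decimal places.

0.4610

Propagate the distribution vector 3 purchases from Brand D.
After 0 purchases: (1.0000, 0.0000, 0.0000)
After 1 purchase: (0.2000, 0.5000, 0.3000)
After 2 purchases: (0.2700, 0.2900, 0.4400)
After 3 purchases: (0.2140, 0.3250, 0.4610)
P(in Brand A after 3 purchases) = 0.4610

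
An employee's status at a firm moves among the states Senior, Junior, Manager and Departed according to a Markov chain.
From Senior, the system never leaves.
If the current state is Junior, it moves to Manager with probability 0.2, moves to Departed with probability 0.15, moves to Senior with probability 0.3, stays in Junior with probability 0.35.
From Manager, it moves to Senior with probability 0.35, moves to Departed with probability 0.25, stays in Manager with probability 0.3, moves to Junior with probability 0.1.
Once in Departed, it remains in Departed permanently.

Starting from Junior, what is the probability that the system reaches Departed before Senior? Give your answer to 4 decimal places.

Let h(s) be the probability of absorption at Departed starting from transient state s. Then h(Departed) = 1 and h(Senior) = 0. By first-step analysis:
h(Junior) = 0.3·0 + 0.35·h(Junior) + 0.2·h(Manager) + 0.15·1
h(Manager) = 0.35·0 + 0.1·h(Junior) + 0.3·h(Manager) + 0.25·1
Solving: h(Junior) = 0.3563, h(Manager) = 0.4080.
Starting from Junior, the probability is 0.3563.

0.3563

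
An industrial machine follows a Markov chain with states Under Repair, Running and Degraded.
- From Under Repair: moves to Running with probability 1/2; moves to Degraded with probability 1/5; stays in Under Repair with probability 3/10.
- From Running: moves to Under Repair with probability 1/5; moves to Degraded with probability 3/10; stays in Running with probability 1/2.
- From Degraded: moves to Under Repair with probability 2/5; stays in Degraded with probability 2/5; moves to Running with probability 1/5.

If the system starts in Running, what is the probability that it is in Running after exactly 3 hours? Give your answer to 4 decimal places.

0.4070

Propagate the distribution vector 3 hours from Running.
After 0 hours: (0.0000, 1.0000, 0.0000)
After 1 hour: (0.2000, 0.5000, 0.3000)
After 2 hours: (0.2800, 0.4100, 0.3100)
After 3 hours: (0.2900, 0.4070, 0.3030)
P(in Running after 3 hours) = 0.4070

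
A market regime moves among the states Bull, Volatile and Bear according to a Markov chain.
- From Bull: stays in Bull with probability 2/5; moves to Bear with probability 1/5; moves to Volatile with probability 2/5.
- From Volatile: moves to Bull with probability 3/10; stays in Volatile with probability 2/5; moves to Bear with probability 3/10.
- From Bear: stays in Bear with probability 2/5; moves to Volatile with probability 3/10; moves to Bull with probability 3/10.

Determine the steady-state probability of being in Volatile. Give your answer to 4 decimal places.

0.3704

Let the stationary distribution be π with π = πP and π_1 + π_2 + π_3 = 1.
π_1 = 0.4·π_1 + 0.3·π_2 + 0.3·π_3
π_2 = 0.4·π_1 + 0.4·π_2 + 0.3·π_3
Solving with the normalization constraint gives π = (0.3333, 0.3704, 0.2963).
So the stationary probability of Volatile is 0.3704.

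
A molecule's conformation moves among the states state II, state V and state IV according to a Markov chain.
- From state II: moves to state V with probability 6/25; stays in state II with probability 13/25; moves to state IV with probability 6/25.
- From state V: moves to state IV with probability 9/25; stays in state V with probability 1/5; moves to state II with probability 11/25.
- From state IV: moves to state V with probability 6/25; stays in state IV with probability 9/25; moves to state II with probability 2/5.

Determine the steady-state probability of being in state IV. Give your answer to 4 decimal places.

Let the stationary distribution be π with π = πP and π_1 + π_2 + π_3 = 1.
π_1 = 0.52·π_1 + 0.44·π_2 + 0.4·π_3
π_2 = 0.24·π_1 + 0.2·π_2 + 0.24·π_3
Solving with the normalization constraint gives π = (0.4650, 0.2308, 0.3042).
So the stationary probability of state IV is 0.3042.

0.3042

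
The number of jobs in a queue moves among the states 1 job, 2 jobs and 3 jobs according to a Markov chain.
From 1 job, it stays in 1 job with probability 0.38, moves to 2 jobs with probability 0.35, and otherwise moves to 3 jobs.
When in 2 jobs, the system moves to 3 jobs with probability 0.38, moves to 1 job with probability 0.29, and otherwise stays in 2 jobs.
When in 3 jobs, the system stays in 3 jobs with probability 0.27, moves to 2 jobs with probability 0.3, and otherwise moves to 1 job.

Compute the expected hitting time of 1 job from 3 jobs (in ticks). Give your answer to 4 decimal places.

2.5860

Let t(s) be the expected number of ticks to first reach 1 job from state s, with t(1 job) = 0. Conditioning on the first tick:
t(2 jobs) = 1 + 0.33·t(2 jobs) + 0.38·t(3 jobs)
t(3 jobs) = 1 + 0.3·t(2 jobs) + 0.27·t(3 jobs)
Solving: t(2 jobs) = 2.9592, t(3 jobs) = 2.5860.
Expected ticks from 3 jobs to 1 job: 2.5860.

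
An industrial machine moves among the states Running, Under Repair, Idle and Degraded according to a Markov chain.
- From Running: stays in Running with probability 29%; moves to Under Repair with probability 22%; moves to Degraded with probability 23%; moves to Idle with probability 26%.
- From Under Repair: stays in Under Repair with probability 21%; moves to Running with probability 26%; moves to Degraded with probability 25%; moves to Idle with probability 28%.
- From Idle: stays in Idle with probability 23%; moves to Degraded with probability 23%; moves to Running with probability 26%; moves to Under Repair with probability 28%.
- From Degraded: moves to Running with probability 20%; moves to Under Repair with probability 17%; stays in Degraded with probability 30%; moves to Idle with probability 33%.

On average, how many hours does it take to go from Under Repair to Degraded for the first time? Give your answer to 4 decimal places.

4.1770

Let t(s) be the expected number of hours to first reach Degraded from state s, with t(Degraded) = 0. Conditioning on the first hour:
t(Running) = 1 + 0.29·t(Running) + 0.22·t(Under Repair) + 0.26·t(Idle)
t(Under Repair) = 1 + 0.26·t(Running) + 0.21·t(Under Repair) + 0.28·t(Idle)
t(Idle) = 1 + 0.26·t(Running) + 0.28·t(Under Repair) + 0.23·t(Idle)
Solving: t(Running) = 4.2615, t(Under Repair) = 4.1770, t(Idle) = 4.2565.
Expected hours from Under Repair to Degraded: 4.1770.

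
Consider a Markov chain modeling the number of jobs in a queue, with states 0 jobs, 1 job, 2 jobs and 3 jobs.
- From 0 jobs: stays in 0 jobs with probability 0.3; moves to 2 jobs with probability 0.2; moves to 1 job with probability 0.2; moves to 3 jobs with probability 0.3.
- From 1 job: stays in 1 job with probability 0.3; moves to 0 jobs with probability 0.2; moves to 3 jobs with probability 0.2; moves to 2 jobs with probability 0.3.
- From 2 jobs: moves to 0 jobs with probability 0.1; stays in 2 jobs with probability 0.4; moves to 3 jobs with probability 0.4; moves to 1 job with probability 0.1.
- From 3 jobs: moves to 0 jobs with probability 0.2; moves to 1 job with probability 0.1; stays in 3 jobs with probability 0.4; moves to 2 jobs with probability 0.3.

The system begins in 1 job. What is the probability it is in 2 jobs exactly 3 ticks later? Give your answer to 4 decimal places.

Propagate the distribution vector 3 ticks from 1 job.
After 0 ticks: (0.0000, 1.0000, 0.0000, 0.0000)
After 1 tick: (0.2000, 0.3000, 0.3000, 0.2000)
After 2 ticks: (0.1900, 0.1800, 0.3100, 0.3200)
After 3 ticks: (0.1880, 0.1550, 0.3120, 0.3450)
P(in 2 jobs after 3 ticks) = 0.3120

0.3120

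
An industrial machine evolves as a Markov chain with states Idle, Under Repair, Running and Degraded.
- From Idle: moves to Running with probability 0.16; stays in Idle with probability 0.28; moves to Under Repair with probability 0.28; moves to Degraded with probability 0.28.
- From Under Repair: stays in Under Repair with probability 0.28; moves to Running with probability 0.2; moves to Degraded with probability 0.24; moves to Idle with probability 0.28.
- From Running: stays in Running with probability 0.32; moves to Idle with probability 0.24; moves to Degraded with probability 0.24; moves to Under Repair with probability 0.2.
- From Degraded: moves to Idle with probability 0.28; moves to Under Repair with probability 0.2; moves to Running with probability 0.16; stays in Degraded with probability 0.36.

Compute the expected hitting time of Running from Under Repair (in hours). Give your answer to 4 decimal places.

Let t(s) be the expected number of hours to first reach Running from state s, with t(Running) = 0. Conditioning on the first hour:
t(Idle) = 1 + 0.28·t(Idle) + 0.28·t(Under Repair) + 0.28·t(Degraded)
t(Under Repair) = 1 + 0.28·t(Idle) + 0.28·t(Under Repair) + 0.24·t(Degraded)
t(Degraded) = 1 + 0.28·t(Idle) + 0.2·t(Under Repair) + 0.36·t(Degraded)
Solving: t(Idle) = 5.8733, t(Under Repair) = 5.6376, t(Degraded) = 5.8938.
Expected hours from Under Repair to Running: 5.6376.

5.6376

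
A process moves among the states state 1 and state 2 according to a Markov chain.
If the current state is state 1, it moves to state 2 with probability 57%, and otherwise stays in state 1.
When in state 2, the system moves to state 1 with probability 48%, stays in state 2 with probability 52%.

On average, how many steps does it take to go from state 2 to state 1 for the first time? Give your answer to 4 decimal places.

Let t(s) be the expected number of steps to first reach state 1 from state s, with t(state 1) = 0. Conditioning on the first step:
t(state 2) = 1 + 0.52·t(state 2)
Solving: t(state 2) = 2.0833.
Expected steps from state 2 to state 1: 2.0833.

2.0833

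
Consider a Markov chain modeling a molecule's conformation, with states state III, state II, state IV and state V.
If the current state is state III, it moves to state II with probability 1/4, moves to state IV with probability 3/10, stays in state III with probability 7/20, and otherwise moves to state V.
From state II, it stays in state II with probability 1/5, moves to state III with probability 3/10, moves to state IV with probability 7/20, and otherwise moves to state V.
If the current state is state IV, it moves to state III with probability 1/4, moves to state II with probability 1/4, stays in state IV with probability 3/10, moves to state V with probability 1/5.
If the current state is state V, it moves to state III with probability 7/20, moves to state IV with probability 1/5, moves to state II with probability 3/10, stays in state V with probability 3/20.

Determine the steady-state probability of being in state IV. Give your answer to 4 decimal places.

0.2973

Let the stationary distribution be π with π = πP and π_1 + π_2 + π_3 + π_4 = 1.
π_1 = 0.35·π_1 + 0.3·π_2 + 0.25·π_3 + 0.35·π_4
π_2 = 0.25·π_1 + 0.2·π_2 + 0.25·π_3 + 0.3·π_4
π_3 = 0.3·π_1 + 0.35·π_2 + 0.3·π_3 + 0.2·π_4
Solving with the normalization constraint gives π = (0.3080, 0.2452, 0.2973, 0.1495).
So the stationary probability of state IV is 0.2973.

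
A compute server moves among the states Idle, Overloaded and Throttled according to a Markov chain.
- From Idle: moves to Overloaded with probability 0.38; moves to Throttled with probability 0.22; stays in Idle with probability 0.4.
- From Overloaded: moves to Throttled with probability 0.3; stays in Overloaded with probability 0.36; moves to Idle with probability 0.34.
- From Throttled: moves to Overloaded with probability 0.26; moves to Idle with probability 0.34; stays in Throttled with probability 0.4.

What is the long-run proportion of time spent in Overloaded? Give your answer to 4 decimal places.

0.3371

Let the stationary distribution be π with π = πP and π_1 + π_2 + π_3 = 1.
π_1 = 0.4·π_1 + 0.34·π_2 + 0.34·π_3
π_2 = 0.38·π_1 + 0.36·π_2 + 0.26·π_3
Solving with the normalization constraint gives π = (0.3617, 0.3371, 0.3012).
So the stationary probability of Overloaded is 0.3371.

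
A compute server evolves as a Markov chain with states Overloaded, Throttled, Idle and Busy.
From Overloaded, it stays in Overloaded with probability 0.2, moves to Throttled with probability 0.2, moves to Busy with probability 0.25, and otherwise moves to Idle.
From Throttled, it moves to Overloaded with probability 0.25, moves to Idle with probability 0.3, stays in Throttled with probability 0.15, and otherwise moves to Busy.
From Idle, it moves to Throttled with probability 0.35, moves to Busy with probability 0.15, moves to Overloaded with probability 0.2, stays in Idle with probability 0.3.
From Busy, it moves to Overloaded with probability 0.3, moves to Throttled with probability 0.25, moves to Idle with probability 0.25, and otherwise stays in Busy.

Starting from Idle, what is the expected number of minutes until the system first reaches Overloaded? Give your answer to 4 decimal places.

Let t(s) be the expected number of minutes to first reach Overloaded from state s, with t(Overloaded) = 0. Conditioning on the first minute:
t(Throttled) = 1 + 0.15·t(Throttled) + 0.3·t(Idle) + 0.3·t(Busy)
t(Idle) = 1 + 0.35·t(Throttled) + 0.3·t(Idle) + 0.15·t(Busy)
t(Busy) = 1 + 0.25·t(Throttled) + 0.25·t(Idle) + 0.2·t(Busy)
Solving: t(Throttled) = 4.0444, t(Idle) = 4.2758, t(Busy) = 3.8501.
Expected minutes from Idle to Overloaded: 4.2758.

4.2758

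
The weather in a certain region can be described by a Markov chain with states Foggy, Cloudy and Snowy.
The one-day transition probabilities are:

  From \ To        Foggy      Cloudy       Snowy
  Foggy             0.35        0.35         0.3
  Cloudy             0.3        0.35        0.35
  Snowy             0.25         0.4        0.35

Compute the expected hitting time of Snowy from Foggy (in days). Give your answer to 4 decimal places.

3.1496

Let t(s) be the expected number of days to first reach Snowy from state s, with t(Snowy) = 0. Conditioning on the first day:
t(Foggy) = 1 + 0.35·t(Foggy) + 0.35·t(Cloudy)
t(Cloudy) = 1 + 0.3·t(Foggy) + 0.35·t(Cloudy)
Solving: t(Foggy) = 3.1496, t(Cloudy) = 2.9921.
Expected days from Foggy to Snowy: 3.1496.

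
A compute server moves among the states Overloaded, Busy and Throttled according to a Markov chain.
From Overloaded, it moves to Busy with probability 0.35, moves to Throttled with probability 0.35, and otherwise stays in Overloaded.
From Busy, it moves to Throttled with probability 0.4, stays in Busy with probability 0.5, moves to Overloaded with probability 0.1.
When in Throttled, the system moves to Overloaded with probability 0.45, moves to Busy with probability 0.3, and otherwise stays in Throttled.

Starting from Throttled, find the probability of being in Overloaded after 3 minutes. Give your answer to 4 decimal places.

0.2745

Propagate the distribution vector 3 minutes from Throttled.
After 0 minutes: (0.0000, 0.0000, 1.0000)
After 1 minute: (0.4500, 0.3000, 0.2500)
After 2 minutes: (0.2775, 0.3825, 0.3400)
After 3 minutes: (0.2745, 0.3904, 0.3351)
P(in Overloaded after 3 minutes) = 0.2745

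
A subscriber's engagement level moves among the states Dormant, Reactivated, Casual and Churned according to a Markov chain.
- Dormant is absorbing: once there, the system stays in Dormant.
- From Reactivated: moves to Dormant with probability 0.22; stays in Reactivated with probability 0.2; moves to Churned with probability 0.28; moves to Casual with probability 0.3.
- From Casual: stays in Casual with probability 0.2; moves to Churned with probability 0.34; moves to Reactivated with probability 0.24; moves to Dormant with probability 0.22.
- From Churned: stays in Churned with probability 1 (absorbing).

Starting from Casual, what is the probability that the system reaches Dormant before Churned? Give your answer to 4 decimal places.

Let h(s) be the probability of absorption at Dormant starting from transient state s. Then h(Dormant) = 1 and h(Churned) = 0. By first-step analysis:
h(Reactivated) = 0.22·1 + 0.2·h(Reactivated) + 0.3·h(Casual) + 0.28·0
h(Casual) = 0.22·1 + 0.24·h(Reactivated) + 0.2·h(Casual) + 0.34·0
Solving: h(Reactivated) = 0.4261, h(Casual) = 0.4028.
Starting from Casual, the probability is 0.4028.

0.4028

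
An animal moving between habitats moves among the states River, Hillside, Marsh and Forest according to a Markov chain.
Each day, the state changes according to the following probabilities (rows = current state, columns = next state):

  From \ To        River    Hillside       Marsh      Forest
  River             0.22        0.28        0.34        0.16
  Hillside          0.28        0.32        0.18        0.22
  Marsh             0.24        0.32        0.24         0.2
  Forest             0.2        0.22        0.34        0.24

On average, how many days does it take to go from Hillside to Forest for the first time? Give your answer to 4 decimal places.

Let t(s) be the expected number of days to first reach Forest from state s, with t(Forest) = 0. Conditioning on the first day:
t(River) = 1 + 0.22·t(River) + 0.28·t(Hillside) + 0.34·t(Marsh)
t(Hillside) = 1 + 0.28·t(River) + 0.32·t(Hillside) + 0.18·t(Marsh)
t(Marsh) = 1 + 0.24·t(River) + 0.32·t(Hillside) + 0.24·t(Marsh)
Solving: t(River) = 5.2976, t(Hillside) = 5.0004, t(Marsh) = 5.0941.
Expected days from Hillside to Forest: 5.0004.

5.0004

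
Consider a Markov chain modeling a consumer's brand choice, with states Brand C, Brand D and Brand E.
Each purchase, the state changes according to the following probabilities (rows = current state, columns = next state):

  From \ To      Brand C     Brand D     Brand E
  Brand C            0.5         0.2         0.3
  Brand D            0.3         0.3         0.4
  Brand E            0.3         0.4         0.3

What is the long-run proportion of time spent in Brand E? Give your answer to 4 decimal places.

0.3295

Let the stationary distribution be π with π = πP and π_1 + π_2 + π_3 = 1.
π_1 = 0.5·π_1 + 0.3·π_2 + 0.3·π_3
π_2 = 0.2·π_1 + 0.3·π_2 + 0.4·π_3
Solving with the normalization constraint gives π = (0.3750, 0.2955, 0.3295).
So the stationary probability of Brand E is 0.3295.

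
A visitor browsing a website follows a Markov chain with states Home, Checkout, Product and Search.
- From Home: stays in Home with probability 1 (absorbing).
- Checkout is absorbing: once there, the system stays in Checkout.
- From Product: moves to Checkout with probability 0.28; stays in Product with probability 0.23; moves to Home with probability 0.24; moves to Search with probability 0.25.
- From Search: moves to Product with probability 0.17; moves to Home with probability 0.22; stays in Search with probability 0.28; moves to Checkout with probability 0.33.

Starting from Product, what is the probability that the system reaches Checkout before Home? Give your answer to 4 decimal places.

Let h(s) be the probability of absorption at Checkout starting from transient state s. Then h(Checkout) = 1 and h(Home) = 0. By first-step analysis:
h(Product) = 0.24·0 + 0.28·1 + 0.23·h(Product) + 0.25·h(Search)
h(Search) = 0.22·0 + 0.33·1 + 0.17·h(Product) + 0.28·h(Search)
Solving: h(Product) = 0.5550, h(Search) = 0.5894.
Starting from Product, the probability is 0.5550.

0.5550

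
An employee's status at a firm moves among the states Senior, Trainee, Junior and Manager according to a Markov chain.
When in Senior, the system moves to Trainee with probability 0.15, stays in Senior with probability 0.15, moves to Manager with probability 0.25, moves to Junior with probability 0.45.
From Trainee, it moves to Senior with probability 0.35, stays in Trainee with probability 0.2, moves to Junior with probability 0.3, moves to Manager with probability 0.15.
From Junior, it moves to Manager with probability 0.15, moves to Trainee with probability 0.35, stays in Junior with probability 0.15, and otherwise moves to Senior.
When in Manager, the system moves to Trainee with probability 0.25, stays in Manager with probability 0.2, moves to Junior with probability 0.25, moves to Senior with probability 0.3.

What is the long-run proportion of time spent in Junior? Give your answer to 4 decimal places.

0.2897

Let the stationary distribution be π with π = πP and π_1 + π_2 + π_3 + π_4 = 1.
π_1 = 0.15·π_1 + 0.35·π_2 + 0.35·π_3 + 0.3·π_4
π_2 = 0.15·π_1 + 0.2·π_2 + 0.35·π_3 + 0.25·π_4
π_3 = 0.45·π_1 + 0.3·π_2 + 0.15·π_3 + 0.25·π_4
Solving with the normalization constraint gives π = (0.2838, 0.2387, 0.2897, 0.1878).
So the stationary probability of Junior is 0.2897.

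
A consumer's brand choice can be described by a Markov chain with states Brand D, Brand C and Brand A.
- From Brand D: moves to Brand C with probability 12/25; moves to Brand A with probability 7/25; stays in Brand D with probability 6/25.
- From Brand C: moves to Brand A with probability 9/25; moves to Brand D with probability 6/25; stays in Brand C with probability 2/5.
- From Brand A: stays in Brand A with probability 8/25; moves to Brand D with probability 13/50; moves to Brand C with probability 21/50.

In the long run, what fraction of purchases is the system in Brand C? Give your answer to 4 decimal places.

0.4263

Let the stationary distribution be π with π = πP and π_1 + π_2 + π_3 = 1.
π_1 = 0.24·π_1 + 0.24·π_2 + 0.26·π_3
π_2 = 0.48·π_1 + 0.4·π_2 + 0.42·π_3
Solving with the normalization constraint gives π = (0.2465, 0.4263, 0.3272).
So the stationary probability of Brand C is 0.4263.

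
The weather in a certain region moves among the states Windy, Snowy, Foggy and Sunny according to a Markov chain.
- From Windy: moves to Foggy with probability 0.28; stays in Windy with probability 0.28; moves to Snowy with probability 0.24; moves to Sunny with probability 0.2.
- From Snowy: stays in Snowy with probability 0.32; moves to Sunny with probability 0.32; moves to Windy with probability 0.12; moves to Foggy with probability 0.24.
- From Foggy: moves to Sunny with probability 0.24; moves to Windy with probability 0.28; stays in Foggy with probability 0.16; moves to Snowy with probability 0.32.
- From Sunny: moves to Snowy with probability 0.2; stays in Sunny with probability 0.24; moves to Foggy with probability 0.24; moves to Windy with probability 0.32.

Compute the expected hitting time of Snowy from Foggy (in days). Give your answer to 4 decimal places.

3.7112

Let t(s) be the expected number of days to first reach Snowy from state s, with t(Snowy) = 0. Conditioning on the first day:
t(Windy) = 1 + 0.28·t(Windy) + 0.28·t(Foggy) + 0.2·t(Sunny)
t(Foggy) = 1 + 0.28·t(Windy) + 0.16·t(Foggy) + 0.24·t(Sunny)
t(Sunny) = 1 + 0.32·t(Windy) + 0.24·t(Foggy) + 0.24·t(Sunny)
Solving: t(Windy) = 3.9898, t(Foggy) = 3.7112, t(Sunny) = 4.1677.
Expected days from Foggy to Snowy: 3.7112.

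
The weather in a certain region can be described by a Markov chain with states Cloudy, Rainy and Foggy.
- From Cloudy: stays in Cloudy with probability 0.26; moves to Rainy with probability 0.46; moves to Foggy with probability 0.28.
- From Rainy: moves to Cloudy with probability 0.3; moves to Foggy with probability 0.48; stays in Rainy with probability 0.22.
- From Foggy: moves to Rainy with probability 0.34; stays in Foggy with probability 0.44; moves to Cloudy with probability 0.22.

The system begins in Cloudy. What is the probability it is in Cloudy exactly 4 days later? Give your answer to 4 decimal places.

0.2570

Propagate the distribution vector 4 days from Cloudy.
After 0 days: (1.0000, 0.0000, 0.0000)
After 1 day: (0.2600, 0.4600, 0.2800)
After 2 days: (0.2672, 0.3160, 0.4168)
After 3 days: (0.2560, 0.3341, 0.4099)
After 4 days: (0.2570, 0.3306, 0.4124)
P(in Cloudy after 4 days) = 0.2570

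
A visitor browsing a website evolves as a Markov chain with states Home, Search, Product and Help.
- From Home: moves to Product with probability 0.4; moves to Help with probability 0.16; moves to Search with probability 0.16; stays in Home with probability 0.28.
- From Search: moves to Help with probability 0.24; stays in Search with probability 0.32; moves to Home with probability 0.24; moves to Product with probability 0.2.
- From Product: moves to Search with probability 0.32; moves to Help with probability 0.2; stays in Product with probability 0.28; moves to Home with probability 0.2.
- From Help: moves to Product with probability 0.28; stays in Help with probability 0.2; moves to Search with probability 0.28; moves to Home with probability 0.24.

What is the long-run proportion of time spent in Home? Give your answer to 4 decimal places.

Let the stationary distribution be π with π = πP and π_1 + π_2 + π_3 + π_4 = 1.
π_1 = 0.28·π_1 + 0.24·π_2 + 0.2·π_3 + 0.24·π_4
π_2 = 0.16·π_1 + 0.32·π_2 + 0.32·π_3 + 0.28·π_4
π_3 = 0.4·π_1 + 0.2·π_2 + 0.28·π_3 + 0.28·π_4
Solving with the normalization constraint gives π = (0.2381, 0.2739, 0.2867, 0.2014).
So the stationary probability of Home is 0.2381.

0.2381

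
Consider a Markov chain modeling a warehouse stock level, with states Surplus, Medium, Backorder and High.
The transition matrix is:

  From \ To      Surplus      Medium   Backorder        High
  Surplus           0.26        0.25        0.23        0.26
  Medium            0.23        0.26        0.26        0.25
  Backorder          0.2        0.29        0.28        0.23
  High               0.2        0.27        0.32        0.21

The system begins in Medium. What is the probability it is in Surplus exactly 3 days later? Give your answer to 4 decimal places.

0.2213

Propagate the distribution vector 3 days from Medium.
After 0 days: (0.0000, 1.0000, 0.0000, 0.0000)
After 1 day: (0.2300, 0.2600, 0.2600, 0.2500)
After 2 days: (0.2216, 0.2680, 0.2733, 0.2371)
After 3 days: (0.2213, 0.2684, 0.2730, 0.2373)
P(in Surplus after 3 days) = 0.2213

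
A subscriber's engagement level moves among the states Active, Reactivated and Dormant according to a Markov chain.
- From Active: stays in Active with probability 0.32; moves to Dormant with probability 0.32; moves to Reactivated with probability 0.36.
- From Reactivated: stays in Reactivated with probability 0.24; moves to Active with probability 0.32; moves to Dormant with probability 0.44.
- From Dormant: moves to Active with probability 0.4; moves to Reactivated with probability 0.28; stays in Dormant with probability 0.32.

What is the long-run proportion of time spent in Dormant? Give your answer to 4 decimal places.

0.3555

Let the stationary distribution be π with π = πP and π_1 + π_2 + π_3 = 1.
π_1 = 0.32·π_1 + 0.32·π_2 + 0.4·π_3
π_2 = 0.36·π_1 + 0.24·π_2 + 0.28·π_3
Solving with the normalization constraint gives π = (0.3484, 0.2960, 0.3555).
So the stationary probability of Dormant is 0.3555.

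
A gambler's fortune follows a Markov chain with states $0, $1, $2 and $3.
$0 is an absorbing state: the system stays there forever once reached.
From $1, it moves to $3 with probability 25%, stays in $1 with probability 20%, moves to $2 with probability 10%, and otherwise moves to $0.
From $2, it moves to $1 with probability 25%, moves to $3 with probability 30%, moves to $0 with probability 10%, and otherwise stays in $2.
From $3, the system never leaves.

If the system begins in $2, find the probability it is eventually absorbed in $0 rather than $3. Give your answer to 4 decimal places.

0.3889

Let h(s) be the probability of absorption at $0 starting from transient state s. Then h($0) = 1 and h($3) = 0. By first-step analysis:
h($1) = 0.45·1 + 0.2·h($1) + 0.1·h($2) + 0.25·0
h($2) = 0.1·1 + 0.25·h($1) + 0.35·h($2) + 0.3·0
Solving: h($1) = 0.6111, h($2) = 0.3889.
Starting from $2, the probability is 0.3889.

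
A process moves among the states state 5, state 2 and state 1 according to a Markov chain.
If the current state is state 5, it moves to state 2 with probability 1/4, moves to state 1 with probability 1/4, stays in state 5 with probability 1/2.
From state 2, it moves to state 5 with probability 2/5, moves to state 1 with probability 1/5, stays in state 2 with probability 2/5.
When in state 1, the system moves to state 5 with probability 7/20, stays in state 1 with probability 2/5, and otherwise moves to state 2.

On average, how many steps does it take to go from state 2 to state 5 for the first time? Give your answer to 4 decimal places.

Let t(s) be the expected number of steps to first reach state 5 from state s, with t(state 5) = 0. Conditioning on the first step:
t(state 2) = 1 + 0.4·t(state 2) + 0.2·t(state 1)
t(state 1) = 1 + 0.25·t(state 2) + 0.4·t(state 1)
Solving: t(state 2) = 2.5806, t(state 1) = 2.7419.
Expected steps from state 2 to state 5: 2.5806.

2.5806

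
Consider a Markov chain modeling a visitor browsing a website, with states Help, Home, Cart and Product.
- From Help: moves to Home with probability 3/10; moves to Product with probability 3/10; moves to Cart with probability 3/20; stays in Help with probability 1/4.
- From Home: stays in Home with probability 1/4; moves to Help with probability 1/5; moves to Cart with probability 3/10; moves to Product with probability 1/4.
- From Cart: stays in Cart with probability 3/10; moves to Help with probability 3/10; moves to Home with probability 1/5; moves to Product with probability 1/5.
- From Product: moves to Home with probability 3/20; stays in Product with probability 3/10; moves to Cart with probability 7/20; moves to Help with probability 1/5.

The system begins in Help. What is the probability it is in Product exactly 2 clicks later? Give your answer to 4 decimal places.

0.2700

Propagate the distribution vector 2 clicks from Help.
After 0 clicks: (1.0000, 0.0000, 0.0000, 0.0000)
After 1 click: (0.2500, 0.3000, 0.1500, 0.3000)
After 2 clicks: (0.2275, 0.2250, 0.2775, 0.2700)
P(in Product after 2 clicks) = 0.2700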